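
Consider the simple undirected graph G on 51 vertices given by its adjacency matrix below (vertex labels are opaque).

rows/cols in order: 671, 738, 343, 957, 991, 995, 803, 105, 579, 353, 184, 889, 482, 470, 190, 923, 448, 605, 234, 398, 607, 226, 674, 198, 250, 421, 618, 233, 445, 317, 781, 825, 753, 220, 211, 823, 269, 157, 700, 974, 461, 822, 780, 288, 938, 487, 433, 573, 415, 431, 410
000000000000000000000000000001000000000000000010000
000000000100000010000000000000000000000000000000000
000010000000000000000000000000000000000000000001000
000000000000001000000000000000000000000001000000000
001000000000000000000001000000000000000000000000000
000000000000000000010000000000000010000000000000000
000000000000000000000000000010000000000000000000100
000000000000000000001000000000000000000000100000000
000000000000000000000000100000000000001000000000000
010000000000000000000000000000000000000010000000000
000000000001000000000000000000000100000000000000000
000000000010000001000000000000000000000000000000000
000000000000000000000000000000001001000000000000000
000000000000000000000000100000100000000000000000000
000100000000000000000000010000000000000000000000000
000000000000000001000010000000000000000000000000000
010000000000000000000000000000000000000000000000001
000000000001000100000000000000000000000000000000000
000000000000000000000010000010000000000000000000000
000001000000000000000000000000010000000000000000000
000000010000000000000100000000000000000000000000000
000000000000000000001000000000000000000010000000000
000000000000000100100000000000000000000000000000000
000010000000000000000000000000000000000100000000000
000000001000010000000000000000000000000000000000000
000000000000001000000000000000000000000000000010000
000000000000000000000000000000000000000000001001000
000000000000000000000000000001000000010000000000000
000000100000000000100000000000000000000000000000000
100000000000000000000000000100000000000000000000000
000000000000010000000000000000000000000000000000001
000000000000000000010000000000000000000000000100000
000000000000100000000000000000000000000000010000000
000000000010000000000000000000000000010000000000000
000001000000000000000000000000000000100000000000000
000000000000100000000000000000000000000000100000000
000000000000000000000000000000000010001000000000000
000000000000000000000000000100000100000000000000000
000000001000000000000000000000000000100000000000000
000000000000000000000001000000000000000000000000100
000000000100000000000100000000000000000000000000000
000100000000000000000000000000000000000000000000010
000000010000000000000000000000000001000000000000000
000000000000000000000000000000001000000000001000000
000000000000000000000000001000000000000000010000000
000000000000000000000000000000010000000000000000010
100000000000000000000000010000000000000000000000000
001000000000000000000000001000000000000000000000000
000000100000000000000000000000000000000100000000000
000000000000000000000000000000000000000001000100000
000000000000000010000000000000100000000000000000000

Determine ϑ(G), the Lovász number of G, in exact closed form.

deg(573) = 2; N(573) = {343, 618}.
N(410) = {448, 781}, |N(410)| = 2.
deg(433) = 2; N(433) = {671, 421}.
N(234) = {674, 445}, |N(234)| = 2.
G on 51 vertices is 2-regular; this is C_{51}, the 51-cycle.
spec(A) ≈ [2.0, 1.9848, 1.9396, 1.8649, 1.762, 1.6324, 1.478, 1.3012, 1.1047, 0.8915, 0.6647, 0.4279, 0.1845, -0.0616, -0.3068, -0.5473, -0.7796, -1.0, -1.2053, -1.3923, -1.5582, -1.7004, -1.8169, -1.9059, -1.9659, -1.9962] (distinct, 4 d.p.).
ϑ = −N·λ_min/(λ_max−λ_min) = −51·(-2*cos(pi/51))/(2−(-2*cos(pi/51))) = 51*cos(pi/51)/(cos(pi/51) + 1).
= 25.47579… (decimal).
Lovász sandwich 25 ≤ 51*cos(pi/51)/(cos(pi/51) + 1) ≤ 26: both strict.

51*cos(pi/51)/(cos(pi/51) + 1)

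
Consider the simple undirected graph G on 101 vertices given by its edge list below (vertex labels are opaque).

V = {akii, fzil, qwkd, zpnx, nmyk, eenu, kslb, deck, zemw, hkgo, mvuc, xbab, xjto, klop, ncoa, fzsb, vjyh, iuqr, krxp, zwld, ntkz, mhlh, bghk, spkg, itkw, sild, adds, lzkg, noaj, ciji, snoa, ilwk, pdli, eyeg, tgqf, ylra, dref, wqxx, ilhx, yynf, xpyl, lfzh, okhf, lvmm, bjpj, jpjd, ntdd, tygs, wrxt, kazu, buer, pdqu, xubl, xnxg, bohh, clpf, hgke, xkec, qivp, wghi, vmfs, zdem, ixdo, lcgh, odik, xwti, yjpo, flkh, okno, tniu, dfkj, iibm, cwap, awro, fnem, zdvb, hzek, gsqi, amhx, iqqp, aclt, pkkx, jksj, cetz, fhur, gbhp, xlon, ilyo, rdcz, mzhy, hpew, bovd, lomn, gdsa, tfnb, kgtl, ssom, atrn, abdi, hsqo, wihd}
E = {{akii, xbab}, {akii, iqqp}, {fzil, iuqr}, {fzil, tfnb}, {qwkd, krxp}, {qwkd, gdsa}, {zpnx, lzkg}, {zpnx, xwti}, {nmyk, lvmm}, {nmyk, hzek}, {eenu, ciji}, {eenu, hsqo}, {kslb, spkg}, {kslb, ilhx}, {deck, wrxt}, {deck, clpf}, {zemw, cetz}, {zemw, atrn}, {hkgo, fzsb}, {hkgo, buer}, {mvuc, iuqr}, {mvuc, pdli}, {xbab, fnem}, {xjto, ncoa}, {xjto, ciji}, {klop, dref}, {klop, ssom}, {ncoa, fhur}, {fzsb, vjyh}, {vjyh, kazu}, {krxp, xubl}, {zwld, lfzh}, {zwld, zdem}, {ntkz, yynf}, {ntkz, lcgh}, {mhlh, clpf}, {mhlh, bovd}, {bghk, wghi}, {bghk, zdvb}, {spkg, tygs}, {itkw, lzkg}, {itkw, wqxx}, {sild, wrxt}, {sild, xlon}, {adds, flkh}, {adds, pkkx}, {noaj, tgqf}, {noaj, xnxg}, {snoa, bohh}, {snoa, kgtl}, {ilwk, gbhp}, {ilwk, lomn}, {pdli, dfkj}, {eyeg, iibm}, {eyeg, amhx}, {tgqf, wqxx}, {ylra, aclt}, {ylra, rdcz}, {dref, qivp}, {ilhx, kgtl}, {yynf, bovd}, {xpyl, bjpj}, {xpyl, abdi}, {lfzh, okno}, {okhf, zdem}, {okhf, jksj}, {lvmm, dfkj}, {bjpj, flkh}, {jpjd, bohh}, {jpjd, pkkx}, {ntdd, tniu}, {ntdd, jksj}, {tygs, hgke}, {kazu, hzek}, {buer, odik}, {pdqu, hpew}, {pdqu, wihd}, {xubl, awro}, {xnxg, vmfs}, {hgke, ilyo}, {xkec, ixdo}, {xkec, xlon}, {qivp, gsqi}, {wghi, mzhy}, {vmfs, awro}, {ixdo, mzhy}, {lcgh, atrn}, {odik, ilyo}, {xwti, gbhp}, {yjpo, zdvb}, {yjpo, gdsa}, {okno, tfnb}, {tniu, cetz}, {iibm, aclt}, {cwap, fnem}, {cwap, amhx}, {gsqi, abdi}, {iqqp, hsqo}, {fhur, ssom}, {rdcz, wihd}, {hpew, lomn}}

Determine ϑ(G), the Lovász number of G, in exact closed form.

101*cos(pi/101)/(cos(pi/101) + 1)

N(noaj) = {tgqf, xnxg}, |N(noaj)| = 2.
Vertex cetz has 2 neighbors: zemw, tniu.
N(abdi) = {xpyl, gsqi}, |N(abdi)| = 2.
Vertex awro has 2 neighbors: xubl, vmfs.
101-vertex 2-regular graph: connected 2-regular on 101 ⇒ C_{101}.
A has 51 distinct eigenvalues ≈ [2.0, 1.996131, 1.98454, 1.96527, 1.938398, 1.904026, 1.862288, 1.813345, 1.757387, 1.694629, 1.625316, 1.549714, 1.468117, 1.38084, 1.288221, 1.190618, 1.088408, 0.981988, 0.871769, 0.758177, 0.641652, 0.522644, 0.401614, 0.279031, 0.155368, 0.031104, -0.093281, -0.217304, -0.340487, -0.462353, -0.582429, -0.700253, -0.815367, -0.927327, -1.035699, -1.140065, -1.240019, -1.335176, -1.425168, -1.509646, -1.588283, -1.660776, -1.726843, -1.78623, -1.838706, -1.884069, -1.922142, -1.952779, -1.975861, -1.991299, -1.999033].
With N=101: ϑ(G) = 101·(-(-1)*2*cos(pi/101))/(2−(-2*cos(pi/101))) = 101*cos(pi/101)/(cos(pi/101) + 1).
= 50.487783173… (decimal).
Lovász sandwich 50 ≤ 101*cos(pi/101)/(cos(pi/101) + 1) ≤ 51: both strict.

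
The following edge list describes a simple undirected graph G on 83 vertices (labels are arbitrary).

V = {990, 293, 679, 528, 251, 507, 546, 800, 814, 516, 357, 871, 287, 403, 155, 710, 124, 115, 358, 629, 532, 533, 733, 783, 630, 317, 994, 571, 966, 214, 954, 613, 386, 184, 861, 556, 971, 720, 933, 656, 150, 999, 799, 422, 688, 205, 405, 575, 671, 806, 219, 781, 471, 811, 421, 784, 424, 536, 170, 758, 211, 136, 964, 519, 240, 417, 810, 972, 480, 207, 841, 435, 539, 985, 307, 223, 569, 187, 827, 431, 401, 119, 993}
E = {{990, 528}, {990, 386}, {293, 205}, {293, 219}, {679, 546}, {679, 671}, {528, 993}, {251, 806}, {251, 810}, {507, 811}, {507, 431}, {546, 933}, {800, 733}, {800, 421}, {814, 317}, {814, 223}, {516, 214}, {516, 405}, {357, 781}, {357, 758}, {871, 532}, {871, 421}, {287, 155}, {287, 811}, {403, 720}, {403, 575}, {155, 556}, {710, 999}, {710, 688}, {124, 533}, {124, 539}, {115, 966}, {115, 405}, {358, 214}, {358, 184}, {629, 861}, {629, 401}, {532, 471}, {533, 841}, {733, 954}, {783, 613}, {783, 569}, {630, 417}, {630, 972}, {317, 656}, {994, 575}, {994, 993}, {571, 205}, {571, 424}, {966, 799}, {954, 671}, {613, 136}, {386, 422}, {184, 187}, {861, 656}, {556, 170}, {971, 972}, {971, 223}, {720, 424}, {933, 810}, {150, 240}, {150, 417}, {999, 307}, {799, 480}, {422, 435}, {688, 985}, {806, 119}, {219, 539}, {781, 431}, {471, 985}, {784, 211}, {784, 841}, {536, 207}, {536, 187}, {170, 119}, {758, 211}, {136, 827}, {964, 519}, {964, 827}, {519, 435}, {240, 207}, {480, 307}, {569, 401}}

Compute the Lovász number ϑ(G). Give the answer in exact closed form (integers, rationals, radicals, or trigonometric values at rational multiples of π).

N(758) = {357, 211}, |N(758)| = 2.
deg(150) = 2; N(150) = {240, 417}.
Vertex 799 has 2 neighbors: 966, 480.
N(679) = {546, 671}, |N(679)| = 2.
2-regular, N=83; the odd cycle C_{83}.
The 42 distinct eigenvalues: [2.0, 1.99427, 1.97712, 1.94865, 1.90901, 1.85844, 1.79722, 1.72571, 1.64431, 1.5535, 1.45378, 1.34575, 1.23, 1.1072, 0.97807, 0.84333, 0.70376, 0.56016, 0.41335, 0.26418, 0.11349, -0.03785, -0.18897, -0.33901, -0.48711, -0.63242, -0.7741, -0.91135, -1.04338, -1.16944, -1.28879, -1.40077, -1.50472, -1.60005, -1.68622, -1.76273, -1.82914, -1.88507, -1.93021, -1.96429, -1.98712, -1.99857].
With N=83: ϑ(G) = 83·(-(-1)*2*cos(pi/83))/(2−(-2*cos(pi/83))) = 83*cos(pi/83)/(cos(pi/83) + 1).
Numerically 41.485132588.
Check 41 ≤ 83*cos(pi/83)/(cos(pi/83) + 1) ≤ 42: both strict.

83*cos(pi/83)/(cos(pi/83) + 1)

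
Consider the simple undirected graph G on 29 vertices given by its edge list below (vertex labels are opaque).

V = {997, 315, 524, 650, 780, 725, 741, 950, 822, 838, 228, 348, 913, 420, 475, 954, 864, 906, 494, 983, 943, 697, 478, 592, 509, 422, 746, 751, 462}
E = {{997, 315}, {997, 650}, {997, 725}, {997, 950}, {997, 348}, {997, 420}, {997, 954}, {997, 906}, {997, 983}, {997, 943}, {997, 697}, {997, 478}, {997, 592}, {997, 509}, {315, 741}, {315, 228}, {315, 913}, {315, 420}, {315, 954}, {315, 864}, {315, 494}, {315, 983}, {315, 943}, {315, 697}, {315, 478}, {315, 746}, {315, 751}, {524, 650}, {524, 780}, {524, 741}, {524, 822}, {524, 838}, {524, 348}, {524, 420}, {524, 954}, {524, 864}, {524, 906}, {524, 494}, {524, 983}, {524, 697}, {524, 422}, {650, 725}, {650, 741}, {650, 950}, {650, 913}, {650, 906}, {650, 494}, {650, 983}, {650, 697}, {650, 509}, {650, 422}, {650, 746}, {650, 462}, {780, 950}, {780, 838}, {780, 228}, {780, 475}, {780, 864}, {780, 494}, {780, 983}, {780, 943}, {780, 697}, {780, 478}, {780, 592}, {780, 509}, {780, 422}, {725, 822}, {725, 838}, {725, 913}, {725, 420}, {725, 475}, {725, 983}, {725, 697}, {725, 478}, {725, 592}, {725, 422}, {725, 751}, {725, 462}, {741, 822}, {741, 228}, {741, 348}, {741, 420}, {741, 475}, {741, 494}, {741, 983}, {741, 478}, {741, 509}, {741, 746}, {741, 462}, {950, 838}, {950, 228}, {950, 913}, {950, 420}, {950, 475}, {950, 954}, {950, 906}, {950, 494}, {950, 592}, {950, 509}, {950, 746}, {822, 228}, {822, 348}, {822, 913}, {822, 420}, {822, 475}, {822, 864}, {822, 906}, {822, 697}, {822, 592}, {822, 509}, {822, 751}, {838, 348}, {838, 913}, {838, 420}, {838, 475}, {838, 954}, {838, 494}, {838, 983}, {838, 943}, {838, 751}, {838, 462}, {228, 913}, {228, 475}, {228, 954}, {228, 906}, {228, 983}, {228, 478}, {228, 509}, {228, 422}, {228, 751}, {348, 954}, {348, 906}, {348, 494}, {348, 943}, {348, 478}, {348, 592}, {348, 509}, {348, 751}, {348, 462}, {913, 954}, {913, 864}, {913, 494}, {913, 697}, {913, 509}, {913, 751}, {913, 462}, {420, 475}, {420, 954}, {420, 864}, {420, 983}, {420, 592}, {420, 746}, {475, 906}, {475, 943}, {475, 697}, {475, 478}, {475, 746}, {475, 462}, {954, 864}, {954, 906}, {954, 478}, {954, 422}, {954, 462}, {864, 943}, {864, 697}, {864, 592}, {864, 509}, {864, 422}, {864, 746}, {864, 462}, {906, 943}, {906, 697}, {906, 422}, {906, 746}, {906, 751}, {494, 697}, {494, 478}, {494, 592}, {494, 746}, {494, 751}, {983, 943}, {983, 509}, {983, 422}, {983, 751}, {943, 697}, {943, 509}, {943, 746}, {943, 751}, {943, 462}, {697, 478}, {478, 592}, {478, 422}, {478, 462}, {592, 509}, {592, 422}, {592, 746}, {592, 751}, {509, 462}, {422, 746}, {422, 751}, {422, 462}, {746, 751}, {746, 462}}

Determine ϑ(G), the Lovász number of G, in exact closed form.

sqrt(29)

Vertex 997 has 14 neighbors: 315, 650, 725, 950, 348, 420, 954, 906, 983, 943, 697, 478, 592, 509.
Vertex 315 has 14 neighbors: 997, 741, 228, 913, 420, 954, 864, 494, 983, 943, 697, 478, 746, 751.
deg(950) = 14; N(950) = {997, 650, 780, 838, 228, 913, 420, 475, 954, 906, 494, 592, 509, 746}.
N(228) = {315, 780, 741, 950, 822, 913, 475, 954, 906, 983, 478, 509, 422, 751}, |N(228)| = 14.
Every vertex has degree 14 (N=29); SR(29,14,6,7) — a Paley graph.
Distinct eigenvalues (to 6 d.p.): [14.0, 2.192582, -3.192582].
Lovász: ϑ = −29(-sqrt(29)/2 - 1/2)/(14+-(-sqrt(29)/2 - 1/2)) = sqrt(29).
ϑ(G) ≈ 5.38516.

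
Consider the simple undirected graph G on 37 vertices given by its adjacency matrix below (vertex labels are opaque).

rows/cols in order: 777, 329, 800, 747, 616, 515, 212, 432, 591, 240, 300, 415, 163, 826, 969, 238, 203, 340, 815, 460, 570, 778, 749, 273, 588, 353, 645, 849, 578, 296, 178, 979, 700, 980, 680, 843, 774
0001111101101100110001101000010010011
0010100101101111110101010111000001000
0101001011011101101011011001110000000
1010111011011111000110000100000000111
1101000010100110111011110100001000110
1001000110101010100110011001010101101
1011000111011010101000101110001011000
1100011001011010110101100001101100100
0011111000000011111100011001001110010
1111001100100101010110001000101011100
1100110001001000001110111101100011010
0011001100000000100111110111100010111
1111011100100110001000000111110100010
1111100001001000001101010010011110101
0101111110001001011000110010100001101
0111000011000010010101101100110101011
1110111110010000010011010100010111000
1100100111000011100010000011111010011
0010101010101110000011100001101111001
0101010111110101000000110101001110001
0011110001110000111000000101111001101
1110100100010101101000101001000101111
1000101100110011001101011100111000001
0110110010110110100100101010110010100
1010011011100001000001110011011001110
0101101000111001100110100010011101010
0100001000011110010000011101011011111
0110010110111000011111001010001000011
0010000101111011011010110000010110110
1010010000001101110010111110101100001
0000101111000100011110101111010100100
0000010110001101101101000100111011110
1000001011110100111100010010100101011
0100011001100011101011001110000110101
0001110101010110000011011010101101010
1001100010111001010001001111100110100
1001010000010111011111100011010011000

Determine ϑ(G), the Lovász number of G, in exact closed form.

N(588) = {777, 800, 515, 212, 591, 240, 300, 238, 778, 749, 273, 645, 849, 296, 178, 980, 680, 843}, |N(588)| = 18.
Vertex 212 has 18 neighbors: 777, 800, 747, 432, 591, 240, 415, 163, 969, 203, 815, 749, 588, 353, 645, 178, 700, 980.
Vertex 329 has 18 neighbors: 800, 616, 432, 240, 300, 163, 826, 969, 238, 203, 340, 460, 778, 273, 353, 645, 849, 980.
deg(273) = 18; N(273) = {329, 800, 616, 515, 591, 300, 415, 826, 969, 203, 460, 749, 588, 645, 578, 296, 700, 680}.
Regular of degree 18 on 37 vertices: SR(37,18,8,9) — a Paley graph.
spec(A) ≈ [18.0, 2.541381, -3.541381] (distinct, 6 d.p.).
Lovász: ϑ = −37(-sqrt(37)/2 - 1/2)/(18+-(-sqrt(37)/2 - 1/2)) = sqrt(37).
= 6.082762530… (decimal).

sqrt(37)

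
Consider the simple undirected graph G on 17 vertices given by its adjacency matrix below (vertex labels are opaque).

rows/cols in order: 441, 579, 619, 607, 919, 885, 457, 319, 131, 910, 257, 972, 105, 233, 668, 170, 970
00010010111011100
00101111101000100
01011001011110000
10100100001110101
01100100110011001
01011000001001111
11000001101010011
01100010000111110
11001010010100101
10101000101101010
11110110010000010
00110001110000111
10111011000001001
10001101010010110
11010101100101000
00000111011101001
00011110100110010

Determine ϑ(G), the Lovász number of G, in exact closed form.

Vertex 885 has 8 neighbors: 579, 607, 919, 257, 233, 668, 170, 970.
N(668) = {441, 579, 607, 885, 319, 131, 972, 233}, |N(668)| = 8.
deg(457) = 8; N(457) = {441, 579, 319, 131, 257, 105, 170, 970}.
N(441) = {607, 457, 131, 910, 257, 105, 233, 668}, |N(441)| = 8.
Regular of degree 8 on 17 vertices: SR(17,8,3,4) — a Paley graph.
The 3 distinct eigenvalues: [8.0, 1.56155, -2.56155].
Lovász (edge-transitive): ϑ = −17·(-sqrt(17)/2 - 1/2)/((8)−(-sqrt(17)/2 - 1/2)) = sqrt(17).
ϑ(G) ≈ 4.12310563.

sqrt(17)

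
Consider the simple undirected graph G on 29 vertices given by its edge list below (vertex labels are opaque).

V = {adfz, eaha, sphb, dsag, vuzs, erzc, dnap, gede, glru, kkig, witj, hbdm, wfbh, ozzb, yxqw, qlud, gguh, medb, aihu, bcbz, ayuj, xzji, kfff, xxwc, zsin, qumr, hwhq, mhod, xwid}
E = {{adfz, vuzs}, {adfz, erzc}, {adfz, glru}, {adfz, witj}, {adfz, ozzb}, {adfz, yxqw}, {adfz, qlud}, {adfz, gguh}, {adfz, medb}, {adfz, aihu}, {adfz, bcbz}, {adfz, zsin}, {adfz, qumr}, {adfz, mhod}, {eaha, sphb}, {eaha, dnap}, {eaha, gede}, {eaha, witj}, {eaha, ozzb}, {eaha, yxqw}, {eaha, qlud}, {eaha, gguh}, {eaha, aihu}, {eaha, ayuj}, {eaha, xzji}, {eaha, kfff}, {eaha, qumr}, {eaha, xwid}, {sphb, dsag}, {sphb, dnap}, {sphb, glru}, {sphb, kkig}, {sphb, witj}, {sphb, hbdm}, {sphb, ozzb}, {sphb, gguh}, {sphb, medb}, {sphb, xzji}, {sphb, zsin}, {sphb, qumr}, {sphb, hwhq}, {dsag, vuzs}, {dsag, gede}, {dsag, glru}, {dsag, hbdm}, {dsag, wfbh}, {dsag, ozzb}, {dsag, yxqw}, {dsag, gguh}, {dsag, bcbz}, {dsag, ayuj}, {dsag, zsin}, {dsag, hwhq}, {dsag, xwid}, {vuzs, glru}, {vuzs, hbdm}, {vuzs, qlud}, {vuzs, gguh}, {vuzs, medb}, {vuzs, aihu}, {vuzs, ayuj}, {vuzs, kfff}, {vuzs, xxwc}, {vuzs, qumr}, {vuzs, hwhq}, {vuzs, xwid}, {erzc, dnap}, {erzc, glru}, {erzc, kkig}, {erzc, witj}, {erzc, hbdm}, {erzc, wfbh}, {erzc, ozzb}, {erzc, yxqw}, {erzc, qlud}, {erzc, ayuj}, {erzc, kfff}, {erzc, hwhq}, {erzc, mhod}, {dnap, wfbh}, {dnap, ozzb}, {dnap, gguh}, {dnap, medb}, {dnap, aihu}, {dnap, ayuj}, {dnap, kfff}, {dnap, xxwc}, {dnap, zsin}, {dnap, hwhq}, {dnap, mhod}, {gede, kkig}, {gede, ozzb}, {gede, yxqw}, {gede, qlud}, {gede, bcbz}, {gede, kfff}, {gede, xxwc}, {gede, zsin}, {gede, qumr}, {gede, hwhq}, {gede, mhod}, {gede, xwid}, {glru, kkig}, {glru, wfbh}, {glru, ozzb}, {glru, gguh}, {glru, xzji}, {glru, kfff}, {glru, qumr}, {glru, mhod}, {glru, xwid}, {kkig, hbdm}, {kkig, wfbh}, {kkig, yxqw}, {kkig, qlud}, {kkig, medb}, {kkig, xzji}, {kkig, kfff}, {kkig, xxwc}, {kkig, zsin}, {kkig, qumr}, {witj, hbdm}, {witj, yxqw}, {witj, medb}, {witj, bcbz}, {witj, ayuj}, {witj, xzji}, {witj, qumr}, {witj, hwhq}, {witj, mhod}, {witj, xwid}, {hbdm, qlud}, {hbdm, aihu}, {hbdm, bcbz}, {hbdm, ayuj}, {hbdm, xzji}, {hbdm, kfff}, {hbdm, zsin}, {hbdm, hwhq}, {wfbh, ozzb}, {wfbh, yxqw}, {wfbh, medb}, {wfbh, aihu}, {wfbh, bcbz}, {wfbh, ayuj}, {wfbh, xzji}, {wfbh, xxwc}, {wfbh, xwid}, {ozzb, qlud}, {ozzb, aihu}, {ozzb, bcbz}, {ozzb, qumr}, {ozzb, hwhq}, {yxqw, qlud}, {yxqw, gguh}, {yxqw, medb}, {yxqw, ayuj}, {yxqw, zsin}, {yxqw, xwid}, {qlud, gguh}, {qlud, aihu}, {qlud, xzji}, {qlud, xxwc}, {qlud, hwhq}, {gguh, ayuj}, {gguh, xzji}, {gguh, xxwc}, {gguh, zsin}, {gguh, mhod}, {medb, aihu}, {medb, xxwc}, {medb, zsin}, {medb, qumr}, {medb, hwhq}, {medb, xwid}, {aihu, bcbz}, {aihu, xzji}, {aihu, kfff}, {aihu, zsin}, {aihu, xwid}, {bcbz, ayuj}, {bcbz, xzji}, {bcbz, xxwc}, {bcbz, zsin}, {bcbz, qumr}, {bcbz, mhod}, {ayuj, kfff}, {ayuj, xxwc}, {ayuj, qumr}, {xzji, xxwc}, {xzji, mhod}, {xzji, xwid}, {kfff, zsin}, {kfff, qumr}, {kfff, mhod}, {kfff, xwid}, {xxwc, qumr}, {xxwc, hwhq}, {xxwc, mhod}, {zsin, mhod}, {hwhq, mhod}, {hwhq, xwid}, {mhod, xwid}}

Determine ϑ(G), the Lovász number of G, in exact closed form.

sqrt(29)

deg(adfz) = 14; N(adfz) = {vuzs, erzc, glru, witj, ozzb, yxqw, qlud, gguh, medb, aihu, bcbz, zsin, qumr, mhod}.
deg(wfbh) = 14; N(wfbh) = {dsag, erzc, dnap, glru, kkig, ozzb, yxqw, medb, aihu, bcbz, ayuj, xzji, xxwc, xwid}.
Vertex mhod has 14 neighbors: adfz, erzc, dnap, gede, glru, witj, gguh, bcbz, xzji, kfff, xxwc, zsin, hwhq, xwid.
N(zsin) = {adfz, sphb, dsag, dnap, gede, kkig, hbdm, yxqw, gguh, medb, aihu, bcbz, kfff, mhod}, |N(zsin)| = 14.
14-regular, N=29; SR(29,14,6,7) — a Paley graph.
A has 3 distinct eigenvalues ≈ [14.0, 2.19258, -3.19258].
λ_max=14, λ_min=-sqrt(29)/2 - 1/2; ϑ = −29·λ_min/(λ_max−λ_min) = sqrt(29).
ϑ(G) ≈ 5.38516.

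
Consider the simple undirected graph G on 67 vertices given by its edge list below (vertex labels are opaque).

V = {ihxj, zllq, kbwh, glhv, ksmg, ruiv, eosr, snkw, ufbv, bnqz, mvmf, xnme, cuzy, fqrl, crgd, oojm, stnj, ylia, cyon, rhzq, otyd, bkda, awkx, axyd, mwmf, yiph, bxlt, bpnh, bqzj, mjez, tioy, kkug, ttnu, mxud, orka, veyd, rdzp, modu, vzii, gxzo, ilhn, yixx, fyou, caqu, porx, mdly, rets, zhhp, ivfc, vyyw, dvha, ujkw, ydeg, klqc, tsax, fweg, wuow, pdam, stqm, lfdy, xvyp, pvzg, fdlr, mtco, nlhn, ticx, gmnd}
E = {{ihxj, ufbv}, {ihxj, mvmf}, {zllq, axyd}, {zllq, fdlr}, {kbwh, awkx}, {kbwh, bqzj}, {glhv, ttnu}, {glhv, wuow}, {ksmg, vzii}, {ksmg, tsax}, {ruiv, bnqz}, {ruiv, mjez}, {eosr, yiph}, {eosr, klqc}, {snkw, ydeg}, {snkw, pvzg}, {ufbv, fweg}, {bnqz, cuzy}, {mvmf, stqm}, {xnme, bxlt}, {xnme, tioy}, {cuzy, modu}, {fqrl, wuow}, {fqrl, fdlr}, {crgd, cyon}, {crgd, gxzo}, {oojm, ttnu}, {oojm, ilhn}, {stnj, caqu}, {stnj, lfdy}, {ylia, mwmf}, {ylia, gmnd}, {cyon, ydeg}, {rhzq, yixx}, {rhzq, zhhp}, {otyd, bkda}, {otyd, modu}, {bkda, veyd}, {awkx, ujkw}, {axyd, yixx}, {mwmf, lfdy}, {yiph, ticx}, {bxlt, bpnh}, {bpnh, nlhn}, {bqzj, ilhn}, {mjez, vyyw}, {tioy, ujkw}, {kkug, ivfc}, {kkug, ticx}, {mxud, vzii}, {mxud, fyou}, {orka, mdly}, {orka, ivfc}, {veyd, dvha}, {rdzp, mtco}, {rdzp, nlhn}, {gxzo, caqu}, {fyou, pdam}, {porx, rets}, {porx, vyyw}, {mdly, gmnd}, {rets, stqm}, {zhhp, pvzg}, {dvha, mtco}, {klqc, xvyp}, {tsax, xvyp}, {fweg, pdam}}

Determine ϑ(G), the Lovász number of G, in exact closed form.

deg(gmnd) = 2; N(gmnd) = {ylia, mdly}.
N(bkda) = {otyd, veyd}, |N(bkda)| = 2.
Vertex tsax has 2 neighbors: ksmg, xvyp.
Vertex glhv has 2 neighbors: ttnu, wuow.
Regular of degree 2 on 67 vertices: connected 2-regular on 67 ⇒ C_{67}.
A has 34 distinct eigenvalues ≈ [2.0, 1.9912, 1.9649, 1.9214, 1.8609, 1.7841, 1.6917, 1.5843, 1.4631, 1.3289, 1.1831, 1.0269, 0.8617, 0.6889, 0.5101, 0.3268, 0.1406, -0.0469, -0.2339, -0.4189, -0.6002, -0.7762, -0.9454, -1.1063, -1.2574, -1.3975, -1.5254, -1.6398, -1.7398, -1.8245, -1.8932, -1.9453, -1.9802, -1.9978].
Lovász: ϑ = −67(-2*cos(pi/67))/(2+-(-1)*2*cos(pi/67)) = 67*cos(pi/67)/(cos(pi/67) + 1).
≈ 33.48158 (to 5 d.p.).
Check 33 ≤ 67*cos(pi/67)/(cos(pi/67) + 1) ≤ 34: both strict.

67*cos(pi/67)/(cos(pi/67) + 1)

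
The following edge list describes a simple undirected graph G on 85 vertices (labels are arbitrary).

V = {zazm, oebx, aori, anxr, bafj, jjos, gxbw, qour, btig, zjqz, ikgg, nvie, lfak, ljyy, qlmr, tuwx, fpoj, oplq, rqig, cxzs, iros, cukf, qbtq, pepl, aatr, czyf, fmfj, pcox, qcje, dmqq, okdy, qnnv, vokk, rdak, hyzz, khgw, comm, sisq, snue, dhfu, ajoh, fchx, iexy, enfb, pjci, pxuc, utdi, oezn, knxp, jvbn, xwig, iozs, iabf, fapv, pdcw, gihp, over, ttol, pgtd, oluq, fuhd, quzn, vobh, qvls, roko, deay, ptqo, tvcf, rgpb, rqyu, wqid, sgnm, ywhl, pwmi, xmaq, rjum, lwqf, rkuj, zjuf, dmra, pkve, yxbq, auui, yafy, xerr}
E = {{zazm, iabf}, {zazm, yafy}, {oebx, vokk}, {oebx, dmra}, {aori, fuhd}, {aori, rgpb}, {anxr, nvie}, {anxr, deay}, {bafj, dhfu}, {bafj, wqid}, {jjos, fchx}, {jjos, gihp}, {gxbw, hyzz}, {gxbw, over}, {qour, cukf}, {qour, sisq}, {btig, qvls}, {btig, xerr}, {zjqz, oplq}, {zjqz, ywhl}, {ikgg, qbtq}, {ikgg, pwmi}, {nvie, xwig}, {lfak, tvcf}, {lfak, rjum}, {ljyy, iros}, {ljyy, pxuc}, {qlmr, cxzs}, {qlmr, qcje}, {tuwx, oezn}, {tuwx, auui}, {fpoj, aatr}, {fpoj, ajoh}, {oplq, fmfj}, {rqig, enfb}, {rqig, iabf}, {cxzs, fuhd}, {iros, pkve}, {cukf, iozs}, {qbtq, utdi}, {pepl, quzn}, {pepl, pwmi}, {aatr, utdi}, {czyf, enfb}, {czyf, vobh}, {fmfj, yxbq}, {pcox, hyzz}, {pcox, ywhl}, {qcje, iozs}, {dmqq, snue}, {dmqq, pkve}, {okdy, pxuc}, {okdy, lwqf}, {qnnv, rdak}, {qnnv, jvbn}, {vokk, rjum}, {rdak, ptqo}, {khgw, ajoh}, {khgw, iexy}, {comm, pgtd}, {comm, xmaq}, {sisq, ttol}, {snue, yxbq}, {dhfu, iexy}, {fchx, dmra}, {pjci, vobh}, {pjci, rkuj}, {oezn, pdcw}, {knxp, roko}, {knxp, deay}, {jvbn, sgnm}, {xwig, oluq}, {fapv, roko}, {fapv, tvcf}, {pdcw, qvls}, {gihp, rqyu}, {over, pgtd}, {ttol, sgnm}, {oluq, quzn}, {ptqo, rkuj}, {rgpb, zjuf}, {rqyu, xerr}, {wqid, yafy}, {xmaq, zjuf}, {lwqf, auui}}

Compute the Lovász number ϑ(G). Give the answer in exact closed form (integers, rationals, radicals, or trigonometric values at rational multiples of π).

85*cos(pi/85)/(cos(pi/85) + 1)

Vertex qnnv has 2 neighbors: rdak, jvbn.
N(utdi) = {qbtq, aatr}, |N(utdi)| = 2.
N(knxp) = {roko, deay}, |N(knxp)| = 2.
N(qlmr) = {cxzs, qcje}, |N(qlmr)| = 2.
2-regular, N=85; this is C_{85}, the 85-cycle.
A has 43 distinct eigenvalues ≈ [2.0, 1.99454, 1.97818, 1.95102, 1.91321, 1.86494, 1.80649, 1.73818, 1.66037, 1.57349, 1.47802, 1.37447, 1.26342, 1.14547, 1.02126, 0.89148, 0.75682, 0.61803, 0.47587, 0.33111, 0.18454, 0.03696, -0.11082, -0.258, -0.40376, -0.54733, -0.6879, -0.82471, -0.95702, -1.08411, -1.20527, -1.31985, -1.42722, -1.5268, -1.61803, -1.70043, -1.77355, -1.83697, -1.89037, -1.93344, -1.96595, -1.98772, -1.99863].
λ_max=2, λ_min=-2*cos(pi/85); ϑ = −85·λ_min/(λ_max−λ_min) = 85*cos(pi/85)/(cos(pi/85) + 1).
≈ 42.4854826 (to 7 d.p.).
42 ≤ 85*cos(pi/85)/(cos(pi/85) + 1) ≤ 43: both strict.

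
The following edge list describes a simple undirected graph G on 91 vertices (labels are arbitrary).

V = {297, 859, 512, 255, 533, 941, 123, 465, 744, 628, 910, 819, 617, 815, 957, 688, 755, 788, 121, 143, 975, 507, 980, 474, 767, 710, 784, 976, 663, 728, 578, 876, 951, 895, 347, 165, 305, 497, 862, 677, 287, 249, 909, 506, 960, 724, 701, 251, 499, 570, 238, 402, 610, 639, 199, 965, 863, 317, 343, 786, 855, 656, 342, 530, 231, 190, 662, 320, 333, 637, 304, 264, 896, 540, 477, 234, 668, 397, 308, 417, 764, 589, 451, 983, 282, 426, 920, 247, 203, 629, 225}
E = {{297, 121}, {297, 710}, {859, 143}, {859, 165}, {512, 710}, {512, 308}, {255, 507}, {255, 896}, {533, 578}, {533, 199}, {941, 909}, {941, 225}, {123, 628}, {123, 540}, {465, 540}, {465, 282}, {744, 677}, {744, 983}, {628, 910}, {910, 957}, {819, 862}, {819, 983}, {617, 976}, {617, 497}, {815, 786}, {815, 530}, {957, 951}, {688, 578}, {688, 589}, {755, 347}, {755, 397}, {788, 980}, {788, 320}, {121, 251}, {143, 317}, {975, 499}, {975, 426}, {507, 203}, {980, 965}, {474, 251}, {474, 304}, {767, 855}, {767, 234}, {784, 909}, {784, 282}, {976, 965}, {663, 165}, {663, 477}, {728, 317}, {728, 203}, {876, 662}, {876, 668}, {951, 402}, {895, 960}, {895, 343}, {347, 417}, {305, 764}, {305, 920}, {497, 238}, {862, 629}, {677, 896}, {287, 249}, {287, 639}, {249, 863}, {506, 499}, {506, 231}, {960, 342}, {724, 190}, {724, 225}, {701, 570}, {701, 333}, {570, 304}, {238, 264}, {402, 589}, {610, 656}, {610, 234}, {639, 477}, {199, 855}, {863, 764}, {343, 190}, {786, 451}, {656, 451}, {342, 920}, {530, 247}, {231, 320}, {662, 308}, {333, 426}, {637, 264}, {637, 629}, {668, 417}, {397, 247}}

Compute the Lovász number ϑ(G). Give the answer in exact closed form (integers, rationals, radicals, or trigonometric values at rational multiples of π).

91*cos(pi/91)/(cos(pi/91) + 1)

N(347) = {755, 417}, |N(347)| = 2.
Vertex 957 has 2 neighbors: 910, 951.
Vertex 512 has 2 neighbors: 710, 308.
Vertex 121 has 2 neighbors: 297, 251.
G on 91 vertices is 2-regular; the odd cycle C_{91}.
spec(A) ≈ [2.0, 1.995235, 1.980961, 1.957247, 1.924206, 1.881995, 1.830816, 1.770912, 1.702569, 1.626112, 1.541906, 1.450353, 1.351887, 1.24698, 1.136129, 1.019865, 0.898741, 0.773333, 0.644241, 0.512078, 0.377475, 0.241073, 0.103523, -0.034521, -0.172401, -0.309459, -0.445042, -0.578504, -0.70921, -0.836536, -0.959875, -1.07864, -1.192265, -1.300208, -1.401955, -1.497021, -1.584954, -1.665333, -1.737776, -1.801938, -1.857512, -1.904235, -1.941884, -1.970278, -1.989283, -1.998808] (distinct, 6 d.p.).
With N=91: ϑ(G) = 91·(-(-1)*2*cos(pi/91))/(2−(-2*cos(pi/91))) = 91*cos(pi/91)/(cos(pi/91) + 1).
ϑ(G) ≈ 45.48644.
Sandwich: α(G)=45 ≤ ϑ(G)=91*cos(pi/91)/(cos(pi/91) + 1) ≤ χ(Ḡ)=46 (both strict).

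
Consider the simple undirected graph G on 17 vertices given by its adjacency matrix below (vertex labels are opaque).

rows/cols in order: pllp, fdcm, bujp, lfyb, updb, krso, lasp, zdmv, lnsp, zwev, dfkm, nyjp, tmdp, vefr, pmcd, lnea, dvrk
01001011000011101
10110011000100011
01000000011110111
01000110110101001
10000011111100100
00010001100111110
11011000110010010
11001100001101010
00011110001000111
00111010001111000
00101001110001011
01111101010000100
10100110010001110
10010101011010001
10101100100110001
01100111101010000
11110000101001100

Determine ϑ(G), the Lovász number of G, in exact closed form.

deg(pllp) = 8; N(pllp) = {fdcm, updb, lasp, zdmv, tmdp, vefr, pmcd, dvrk}.
deg(fdcm) = 8; N(fdcm) = {pllp, bujp, lfyb, lasp, zdmv, nyjp, lnea, dvrk}.
Vertex updb has 8 neighbors: pllp, lasp, zdmv, lnsp, zwev, dfkm, nyjp, pmcd.
deg(dfkm) = 8; N(dfkm) = {bujp, updb, zdmv, lnsp, zwev, vefr, lnea, dvrk}.
deg(v) = 8 for all v (|V|=17); strongly regular (17,8,3,4).
Distinct eigenvalues (to 4 d.p.): [8.0, 1.5616, -2.5616].
With N=17: ϑ(G) = 17·(-(-sqrt(17)/2 - 1/2))/(8−(-sqrt(17)/2 - 1/2)) = sqrt(17).
= 4.12310563… (decimal).

sqrt(17)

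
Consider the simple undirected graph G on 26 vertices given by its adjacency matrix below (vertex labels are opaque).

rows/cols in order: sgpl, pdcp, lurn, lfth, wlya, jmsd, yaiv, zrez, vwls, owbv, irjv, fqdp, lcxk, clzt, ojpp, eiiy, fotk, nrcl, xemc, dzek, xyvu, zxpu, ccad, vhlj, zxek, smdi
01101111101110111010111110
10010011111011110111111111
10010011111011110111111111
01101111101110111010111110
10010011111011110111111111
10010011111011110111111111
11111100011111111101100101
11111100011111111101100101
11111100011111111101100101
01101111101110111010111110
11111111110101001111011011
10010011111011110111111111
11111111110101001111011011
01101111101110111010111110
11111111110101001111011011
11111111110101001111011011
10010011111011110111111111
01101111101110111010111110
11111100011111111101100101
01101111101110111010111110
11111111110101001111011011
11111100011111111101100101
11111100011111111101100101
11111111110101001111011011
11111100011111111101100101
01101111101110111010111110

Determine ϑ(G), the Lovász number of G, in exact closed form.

deg(clzt) = 19; N(clzt) = {pdcp, lurn, wlya, jmsd, yaiv, zrez, vwls, irjv, fqdp, lcxk, ojpp, eiiy, fotk, xemc, xyvu, zxpu, ccad, vhlj, zxek}.
deg(jmsd) = 20; N(jmsd) = {sgpl, lfth, yaiv, zrez, vwls, owbv, irjv, lcxk, clzt, ojpp, eiiy, nrcl, xemc, dzek, xyvu, zxpu, ccad, vhlj, zxek, smdi}.
Vertex dzek has 19 neighbors: pdcp, lurn, wlya, jmsd, yaiv, zrez, vwls, irjv, fqdp, lcxk, ojpp, eiiy, fotk, xemc, xyvu, zxpu, ccad, vhlj, zxek.
N(xemc) = {sgpl, pdcp, lurn, lfth, wlya, jmsd, owbv, irjv, fqdp, lcxk, clzt, ojpp, eiiy, fotk, nrcl, dzek, xyvu, vhlj, smdi}, |N(xemc)| = 19.
K_{7,7,6,6} (perfect); ϑ(G) = α(G) = max{7,7,6,6} = 7.
ϑ(G) ≈ 7.00000000.
Lovász sandwich 7 ≤ 7 ≤ 7: collapsed.

7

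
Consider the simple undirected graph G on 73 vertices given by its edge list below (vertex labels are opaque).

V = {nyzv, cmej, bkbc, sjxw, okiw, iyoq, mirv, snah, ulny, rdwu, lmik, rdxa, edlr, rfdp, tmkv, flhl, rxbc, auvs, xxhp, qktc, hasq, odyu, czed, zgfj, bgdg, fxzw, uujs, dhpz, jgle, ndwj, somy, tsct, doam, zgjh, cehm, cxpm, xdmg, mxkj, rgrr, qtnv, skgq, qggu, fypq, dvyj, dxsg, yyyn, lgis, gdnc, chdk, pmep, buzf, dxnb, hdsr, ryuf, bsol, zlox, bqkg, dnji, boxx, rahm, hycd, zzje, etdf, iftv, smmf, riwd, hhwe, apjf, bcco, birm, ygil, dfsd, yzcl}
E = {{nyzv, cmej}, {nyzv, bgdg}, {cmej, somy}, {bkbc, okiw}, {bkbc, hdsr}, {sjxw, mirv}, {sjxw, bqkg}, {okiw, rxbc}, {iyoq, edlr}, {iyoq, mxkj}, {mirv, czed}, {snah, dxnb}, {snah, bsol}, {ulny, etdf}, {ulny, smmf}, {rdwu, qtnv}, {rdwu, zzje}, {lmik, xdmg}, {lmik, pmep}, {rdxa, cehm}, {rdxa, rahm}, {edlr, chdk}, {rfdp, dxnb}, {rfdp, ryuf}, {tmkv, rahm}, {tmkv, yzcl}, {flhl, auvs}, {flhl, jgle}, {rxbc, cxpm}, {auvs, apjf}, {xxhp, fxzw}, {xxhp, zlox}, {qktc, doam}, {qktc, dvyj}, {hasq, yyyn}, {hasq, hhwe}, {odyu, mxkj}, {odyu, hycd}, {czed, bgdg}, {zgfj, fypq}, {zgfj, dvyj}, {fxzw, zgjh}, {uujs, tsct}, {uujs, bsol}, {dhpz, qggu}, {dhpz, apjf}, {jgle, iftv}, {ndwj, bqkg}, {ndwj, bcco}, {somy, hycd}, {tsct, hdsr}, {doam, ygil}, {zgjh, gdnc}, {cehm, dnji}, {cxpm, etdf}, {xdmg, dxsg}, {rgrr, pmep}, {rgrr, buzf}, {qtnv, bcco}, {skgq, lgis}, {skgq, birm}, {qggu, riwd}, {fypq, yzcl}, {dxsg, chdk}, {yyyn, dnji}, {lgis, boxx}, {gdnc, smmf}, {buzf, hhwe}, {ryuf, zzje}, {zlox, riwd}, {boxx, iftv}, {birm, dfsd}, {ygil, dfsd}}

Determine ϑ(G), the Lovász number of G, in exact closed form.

73*cos(pi/73)/(cos(pi/73) + 1)

deg(snah) = 2; N(snah) = {dxnb, bsol}.
Vertex jgle has 2 neighbors: flhl, iftv.
Vertex qggu has 2 neighbors: dhpz, riwd.
N(dfsd) = {birm, ygil}, |N(dfsd)| = 2.
Regular of degree 2 on 73 vertices: connected 2-regular on 73 ⇒ C_{73}.
Distinct eigenvalues (to 6 d.p.): [2.0, 1.992596, 1.97044, 1.933696, 1.882635, 1.817635, 1.739179, 1.647846, 1.544313, 1.429347, 1.303798, 1.168596, 1.024743, 0.873302, 0.715396, 0.552194, 0.384903, 0.214763, 0.043032, -0.129017, -0.300111, -0.468983, -0.634383, -0.795086, -0.949902, -1.097686, -1.237343, -1.367839, -1.488208, -1.597559, -1.695082, -1.780055, -1.85185, -1.909934, -1.953877, -1.983355, -1.998148].
λ_max=2, λ_min=-2*cos(pi/73); ϑ = −73·λ_min/(λ_max−λ_min) = 73*cos(pi/73)/(cos(pi/73) + 1).
= 36.483095… (decimal).
36 ≤ 73*cos(pi/73)/(cos(pi/73) + 1) ≤ 37: both strict.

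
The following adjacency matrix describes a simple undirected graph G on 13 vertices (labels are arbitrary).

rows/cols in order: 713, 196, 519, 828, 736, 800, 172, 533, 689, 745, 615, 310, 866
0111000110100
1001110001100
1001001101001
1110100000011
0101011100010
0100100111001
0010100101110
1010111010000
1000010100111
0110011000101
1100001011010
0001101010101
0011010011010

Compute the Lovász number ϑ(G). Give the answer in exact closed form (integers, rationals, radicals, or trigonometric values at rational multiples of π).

sqrt(13)

deg(689) = 6; N(689) = {713, 800, 533, 615, 310, 866}.
Vertex 196 has 6 neighbors: 713, 828, 736, 800, 745, 615.
Vertex 172 has 6 neighbors: 519, 736, 533, 745, 615, 310.
N(519) = {713, 828, 172, 533, 745, 866}, |N(519)| = 6.
Every vertex has degree 6 (N=13); SR(13,6,2,3) — a Paley graph.
The 3 distinct eigenvalues: [6.0, 1.3028, -2.3028].
Lovász (edge-transitive): ϑ = −13·(-sqrt(13)/2 - 1/2)/((6)−(-sqrt(13)/2 - 1/2)) = sqrt(13).
ϑ(G) ≈ 3.6056.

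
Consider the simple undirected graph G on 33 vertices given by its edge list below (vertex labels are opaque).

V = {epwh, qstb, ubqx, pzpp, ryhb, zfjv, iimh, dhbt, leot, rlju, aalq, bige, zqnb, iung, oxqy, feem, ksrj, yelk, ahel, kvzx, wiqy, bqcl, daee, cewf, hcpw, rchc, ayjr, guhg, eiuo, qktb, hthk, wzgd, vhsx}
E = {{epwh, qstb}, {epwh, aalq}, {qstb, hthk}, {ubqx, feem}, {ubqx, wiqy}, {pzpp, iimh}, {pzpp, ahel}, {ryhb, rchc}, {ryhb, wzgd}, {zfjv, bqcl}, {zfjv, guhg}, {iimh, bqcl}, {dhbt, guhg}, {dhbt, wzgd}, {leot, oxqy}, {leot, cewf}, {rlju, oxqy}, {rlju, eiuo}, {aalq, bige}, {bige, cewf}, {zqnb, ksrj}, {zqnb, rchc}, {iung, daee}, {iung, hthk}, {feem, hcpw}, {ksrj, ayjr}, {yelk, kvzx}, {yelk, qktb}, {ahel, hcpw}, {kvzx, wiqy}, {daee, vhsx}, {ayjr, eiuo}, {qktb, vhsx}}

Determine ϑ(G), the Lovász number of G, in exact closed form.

Vertex aalq has 2 neighbors: epwh, bige.
N(vhsx) = {daee, qktb}, |N(vhsx)| = 2.
Vertex wzgd has 2 neighbors: ryhb, dhbt.
N(ksrj) = {zqnb, ayjr}, |N(ksrj)| = 2.
33-vertex 2-regular graph: the odd cycle C_{33}.
A has 17 distinct eigenvalues ≈ [2.0, 1.96386, 1.85674, 1.68251, 1.44747, 1.16011, 0.83083, 0.47152, 0.09516, -0.28463, -0.65414, -1.0, -1.30972, -1.57211, -1.77767, -1.91899, -1.99094].
Lovász (edge-transitive): ϑ = −33·(-2*cos(pi/33))/((2)−(-2*cos(pi/33))) = 33*cos(pi/33)/(cos(pi/33) + 1).
≈ 16.462559 (to 6 d.p.).
Lovász sandwich 16 ≤ 33*cos(pi/33)/(cos(pi/33) + 1) ≤ 17: both strict.

33*cos(pi/33)/(cos(pi/33) + 1)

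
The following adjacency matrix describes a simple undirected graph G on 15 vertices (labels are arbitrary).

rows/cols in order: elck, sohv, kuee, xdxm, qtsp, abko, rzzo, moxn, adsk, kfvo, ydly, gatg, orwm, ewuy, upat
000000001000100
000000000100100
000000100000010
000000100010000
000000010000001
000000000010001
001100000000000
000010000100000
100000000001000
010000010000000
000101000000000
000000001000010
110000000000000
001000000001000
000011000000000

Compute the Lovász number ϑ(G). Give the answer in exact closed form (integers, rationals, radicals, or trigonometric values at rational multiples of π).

15*cos(pi/15)/(cos(pi/15) + 1)

Vertex gatg has 2 neighbors: adsk, ewuy.
N(adsk) = {elck, gatg}, |N(adsk)| = 2.
N(ewuy) = {kuee, gatg}, |N(ewuy)| = 2.
Vertex moxn has 2 neighbors: qtsp, kfvo.
G on 15 vertices is 2-regular; connected 2-regular on 15 ⇒ C_{15}.
The 8 distinct eigenvalues: [2.0, 1.8271, 1.3383, 0.618, -0.2091, -1.0, -1.618, -1.9563].
Lovász (edge-transitive): ϑ = −15·(-2*cos(pi/15))/((2)−(-2*cos(pi/15))) = 15*cos(pi/15)/(cos(pi/15) + 1).
Numerically 7.41715.
7 ≤ 15*cos(pi/15)/(cos(pi/15) + 1) ≤ 8: both strict.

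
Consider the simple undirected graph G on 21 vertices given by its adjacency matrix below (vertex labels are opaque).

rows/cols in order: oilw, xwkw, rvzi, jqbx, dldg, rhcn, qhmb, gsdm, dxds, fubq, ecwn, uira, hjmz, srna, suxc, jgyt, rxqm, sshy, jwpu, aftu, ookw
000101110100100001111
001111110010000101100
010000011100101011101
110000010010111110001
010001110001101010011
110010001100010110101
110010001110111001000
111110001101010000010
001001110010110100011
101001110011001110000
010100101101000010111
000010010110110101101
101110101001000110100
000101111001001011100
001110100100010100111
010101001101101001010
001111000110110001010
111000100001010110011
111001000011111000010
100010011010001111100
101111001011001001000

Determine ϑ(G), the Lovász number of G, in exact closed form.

6

Vertex rvzi has 10 neighbors: xwkw, gsdm, dxds, fubq, hjmz, suxc, rxqm, sshy, jwpu, ookw.
N(xwkw) = {rvzi, jqbx, dldg, rhcn, qhmb, gsdm, ecwn, jgyt, sshy, jwpu}, |N(xwkw)| = 10.
N(oilw) = {jqbx, rhcn, qhmb, gsdm, fubq, hjmz, sshy, jwpu, aftu, ookw}, |N(oilw)| = 10.
deg(uira) = 10; N(uira) = {dldg, gsdm, fubq, ecwn, hjmz, srna, jgyt, sshy, jwpu, ookw}.
deg(v) = 10 for all v (|V|=21); Kneser K(7,2) on C(7,2)=21 vertices.
spec(A) ≈ [10.0, 1.0, -4.0] (distinct, 4 d.p.).
Lovász: ϑ = −21(-4)/(10+-1*(-4)) = 6.
Numerically 6.0000000.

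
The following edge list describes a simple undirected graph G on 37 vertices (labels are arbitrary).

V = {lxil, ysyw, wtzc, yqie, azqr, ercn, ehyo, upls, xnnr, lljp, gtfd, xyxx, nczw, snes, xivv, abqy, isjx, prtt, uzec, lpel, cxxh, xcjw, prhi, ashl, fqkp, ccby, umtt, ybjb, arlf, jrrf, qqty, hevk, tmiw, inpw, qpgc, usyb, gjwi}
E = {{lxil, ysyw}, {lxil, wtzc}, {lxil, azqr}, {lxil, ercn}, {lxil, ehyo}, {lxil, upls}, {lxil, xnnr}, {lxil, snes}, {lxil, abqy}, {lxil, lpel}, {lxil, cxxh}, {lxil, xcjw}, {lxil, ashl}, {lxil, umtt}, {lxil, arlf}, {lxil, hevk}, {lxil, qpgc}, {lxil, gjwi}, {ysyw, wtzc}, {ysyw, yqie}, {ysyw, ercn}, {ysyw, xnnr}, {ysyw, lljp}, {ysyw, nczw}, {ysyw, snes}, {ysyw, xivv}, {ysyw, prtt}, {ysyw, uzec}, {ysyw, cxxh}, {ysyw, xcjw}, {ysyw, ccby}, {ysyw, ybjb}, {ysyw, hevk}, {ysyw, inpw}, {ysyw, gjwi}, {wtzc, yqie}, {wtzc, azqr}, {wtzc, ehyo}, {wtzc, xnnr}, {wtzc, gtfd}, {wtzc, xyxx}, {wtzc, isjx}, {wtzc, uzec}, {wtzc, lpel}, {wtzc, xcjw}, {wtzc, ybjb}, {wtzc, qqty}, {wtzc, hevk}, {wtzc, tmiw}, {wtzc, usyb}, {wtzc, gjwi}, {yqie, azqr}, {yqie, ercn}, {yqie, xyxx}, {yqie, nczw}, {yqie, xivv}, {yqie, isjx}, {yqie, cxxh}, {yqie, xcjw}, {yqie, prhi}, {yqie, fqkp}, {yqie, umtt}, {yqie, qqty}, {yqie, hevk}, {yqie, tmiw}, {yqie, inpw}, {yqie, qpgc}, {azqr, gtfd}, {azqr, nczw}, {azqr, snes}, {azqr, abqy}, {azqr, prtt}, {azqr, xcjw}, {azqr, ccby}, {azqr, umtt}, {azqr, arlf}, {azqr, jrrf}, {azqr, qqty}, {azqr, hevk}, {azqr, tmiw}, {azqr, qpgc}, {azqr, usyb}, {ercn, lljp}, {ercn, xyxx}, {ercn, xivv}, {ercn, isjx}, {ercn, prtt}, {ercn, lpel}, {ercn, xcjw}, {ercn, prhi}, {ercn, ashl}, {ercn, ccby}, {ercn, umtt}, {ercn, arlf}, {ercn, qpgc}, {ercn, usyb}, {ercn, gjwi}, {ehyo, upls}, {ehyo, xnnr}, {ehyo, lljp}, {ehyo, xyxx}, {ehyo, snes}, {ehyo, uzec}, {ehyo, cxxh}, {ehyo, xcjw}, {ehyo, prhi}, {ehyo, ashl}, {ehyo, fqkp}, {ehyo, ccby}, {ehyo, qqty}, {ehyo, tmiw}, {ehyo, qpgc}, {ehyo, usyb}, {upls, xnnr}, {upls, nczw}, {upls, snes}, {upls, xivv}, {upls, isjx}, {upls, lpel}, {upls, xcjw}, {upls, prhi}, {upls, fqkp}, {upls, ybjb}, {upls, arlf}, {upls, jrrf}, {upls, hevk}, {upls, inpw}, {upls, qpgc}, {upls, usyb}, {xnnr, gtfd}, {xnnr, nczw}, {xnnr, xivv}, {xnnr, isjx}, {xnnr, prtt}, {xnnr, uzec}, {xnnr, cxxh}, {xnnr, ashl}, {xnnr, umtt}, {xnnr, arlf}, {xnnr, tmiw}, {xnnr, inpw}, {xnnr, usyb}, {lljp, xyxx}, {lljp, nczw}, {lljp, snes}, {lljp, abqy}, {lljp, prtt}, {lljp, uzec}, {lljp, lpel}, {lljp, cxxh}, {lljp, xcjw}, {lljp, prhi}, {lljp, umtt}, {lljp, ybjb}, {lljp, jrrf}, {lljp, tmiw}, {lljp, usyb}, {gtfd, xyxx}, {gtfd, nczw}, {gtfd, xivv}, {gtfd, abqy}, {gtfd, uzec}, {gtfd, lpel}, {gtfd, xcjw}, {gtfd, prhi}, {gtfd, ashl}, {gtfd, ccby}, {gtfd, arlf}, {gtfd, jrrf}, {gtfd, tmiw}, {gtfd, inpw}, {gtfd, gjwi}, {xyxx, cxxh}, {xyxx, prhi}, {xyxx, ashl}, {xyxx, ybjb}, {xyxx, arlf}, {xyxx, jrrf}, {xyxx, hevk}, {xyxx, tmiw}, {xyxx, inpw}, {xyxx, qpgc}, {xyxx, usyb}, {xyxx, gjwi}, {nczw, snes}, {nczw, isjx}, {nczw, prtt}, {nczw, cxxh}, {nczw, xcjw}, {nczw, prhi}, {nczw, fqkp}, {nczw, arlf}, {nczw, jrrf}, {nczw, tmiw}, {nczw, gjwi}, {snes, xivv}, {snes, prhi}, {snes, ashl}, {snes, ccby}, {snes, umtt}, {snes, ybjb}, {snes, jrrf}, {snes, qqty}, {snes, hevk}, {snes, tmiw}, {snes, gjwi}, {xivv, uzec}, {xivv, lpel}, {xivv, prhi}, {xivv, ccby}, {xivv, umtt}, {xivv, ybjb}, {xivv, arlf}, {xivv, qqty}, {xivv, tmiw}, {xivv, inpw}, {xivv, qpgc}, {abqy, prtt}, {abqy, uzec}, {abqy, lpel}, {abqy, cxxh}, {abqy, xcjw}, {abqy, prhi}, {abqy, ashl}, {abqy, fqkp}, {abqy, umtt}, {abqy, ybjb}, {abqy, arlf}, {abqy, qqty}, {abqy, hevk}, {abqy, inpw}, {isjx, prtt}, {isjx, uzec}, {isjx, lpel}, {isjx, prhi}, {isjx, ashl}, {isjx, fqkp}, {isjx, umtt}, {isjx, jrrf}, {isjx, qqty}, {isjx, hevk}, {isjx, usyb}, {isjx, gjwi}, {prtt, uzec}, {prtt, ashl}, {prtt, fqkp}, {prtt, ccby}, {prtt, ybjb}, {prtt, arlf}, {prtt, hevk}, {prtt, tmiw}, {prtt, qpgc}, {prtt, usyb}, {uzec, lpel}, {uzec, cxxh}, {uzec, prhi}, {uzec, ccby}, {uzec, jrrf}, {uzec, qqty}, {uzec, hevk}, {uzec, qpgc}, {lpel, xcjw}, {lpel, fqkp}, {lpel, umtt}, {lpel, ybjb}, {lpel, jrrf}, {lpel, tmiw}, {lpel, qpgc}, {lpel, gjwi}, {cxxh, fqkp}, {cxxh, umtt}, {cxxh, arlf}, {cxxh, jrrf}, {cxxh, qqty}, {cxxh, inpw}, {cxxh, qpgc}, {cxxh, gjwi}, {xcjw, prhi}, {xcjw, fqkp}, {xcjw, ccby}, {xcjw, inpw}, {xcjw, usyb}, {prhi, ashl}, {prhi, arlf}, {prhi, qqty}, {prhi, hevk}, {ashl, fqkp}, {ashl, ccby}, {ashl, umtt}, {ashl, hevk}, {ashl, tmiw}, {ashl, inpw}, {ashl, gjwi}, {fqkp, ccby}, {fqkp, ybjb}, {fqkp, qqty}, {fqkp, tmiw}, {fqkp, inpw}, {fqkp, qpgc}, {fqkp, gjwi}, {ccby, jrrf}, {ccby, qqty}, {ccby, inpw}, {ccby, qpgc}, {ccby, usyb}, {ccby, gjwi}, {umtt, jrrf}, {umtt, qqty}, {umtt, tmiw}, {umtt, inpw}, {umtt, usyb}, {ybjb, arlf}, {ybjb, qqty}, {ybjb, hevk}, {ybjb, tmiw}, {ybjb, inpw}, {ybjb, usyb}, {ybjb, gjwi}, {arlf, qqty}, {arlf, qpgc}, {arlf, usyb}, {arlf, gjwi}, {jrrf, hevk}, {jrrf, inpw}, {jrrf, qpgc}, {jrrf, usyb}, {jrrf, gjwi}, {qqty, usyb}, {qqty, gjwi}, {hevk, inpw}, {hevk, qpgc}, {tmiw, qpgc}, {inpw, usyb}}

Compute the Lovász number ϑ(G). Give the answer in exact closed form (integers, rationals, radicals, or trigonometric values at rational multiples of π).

deg(ercn) = 18; N(ercn) = {lxil, ysyw, yqie, lljp, xyxx, xivv, isjx, prtt, lpel, xcjw, prhi, ashl, ccby, umtt, arlf, qpgc, usyb, gjwi}.
Vertex cxxh has 18 neighbors: lxil, ysyw, yqie, ehyo, xnnr, lljp, xyxx, nczw, abqy, uzec, fqkp, umtt, arlf, jrrf, qqty, inpw, qpgc, gjwi.
deg(upls) = 18; N(upls) = {lxil, ehyo, xnnr, nczw, snes, xivv, isjx, lpel, xcjw, prhi, fqkp, ybjb, arlf, jrrf, hevk, inpw, qpgc, usyb}.
deg(isjx) = 18; N(isjx) = {wtzc, yqie, ercn, upls, xnnr, nczw, prtt, uzec, lpel, prhi, ashl, fqkp, umtt, jrrf, qqty, hevk, usyb, gjwi}.
37-vertex 18-regular graph: strongly regular (37,18,8,9).
A has 3 distinct eigenvalues ≈ [18.0, 2.541, -3.541].
−37·(-sqrt(37)/2 - 1/2) / ((18)−(-sqrt(37)/2 - 1/2)) = sqrt(37) = ϑ(G).
≈ 6.082762530 (to 9 d.p.).

sqrt(37)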